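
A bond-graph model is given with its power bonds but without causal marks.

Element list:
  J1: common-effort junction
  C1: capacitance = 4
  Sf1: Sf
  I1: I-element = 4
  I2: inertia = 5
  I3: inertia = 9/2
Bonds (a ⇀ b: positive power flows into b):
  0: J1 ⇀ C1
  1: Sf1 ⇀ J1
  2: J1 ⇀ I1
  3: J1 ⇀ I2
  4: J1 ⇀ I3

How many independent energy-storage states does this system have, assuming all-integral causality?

4  (C1, I1, I2, I3 all integral)

b1 stroke→Sf1  (Sf1: flow source, stroke at near end)
b0 stroke→J1  (C1 outputs effort q/C1)
b2 stroke→I1  (J1: bond 0 brought effort, rest push out)
b3 stroke→I2  (0-jn J1 has e-setter on 0)
b4 stroke→I3  (J1 effort already set via bond 0)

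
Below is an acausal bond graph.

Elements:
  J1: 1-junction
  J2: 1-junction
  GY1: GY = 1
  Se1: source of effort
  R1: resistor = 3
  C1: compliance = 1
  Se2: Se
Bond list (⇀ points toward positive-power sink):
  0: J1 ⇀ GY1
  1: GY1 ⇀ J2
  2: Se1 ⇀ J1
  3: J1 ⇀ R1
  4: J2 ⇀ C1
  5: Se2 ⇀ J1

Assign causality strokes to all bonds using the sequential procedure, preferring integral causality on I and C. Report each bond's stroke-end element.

b0 →GY1
b1 →GY1
b2 →J1
b3 →J1
b4 →J2
b5 →J1

β2 stroke at J1  (Se1 (Se) sets effort on bond)
β5 stroke at J1  (Se2: effort source, stroke at far end)
β4 stroke at J2  (C1: C, integral causality)
β1 stroke at GY1  (J2 needs exactly one f-in)
β0 stroke at GY1  (GY GY1: same side as bond 1)
β3 stroke at J1  (1-jn J1 has f-setter on 0)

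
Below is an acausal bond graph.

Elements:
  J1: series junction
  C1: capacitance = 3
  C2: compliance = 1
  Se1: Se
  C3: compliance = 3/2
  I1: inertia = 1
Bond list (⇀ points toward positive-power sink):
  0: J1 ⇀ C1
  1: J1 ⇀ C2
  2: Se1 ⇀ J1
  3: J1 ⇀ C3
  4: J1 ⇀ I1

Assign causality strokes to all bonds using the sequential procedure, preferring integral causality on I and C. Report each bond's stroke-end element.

#2 →J1  (Se1: effort source, stroke at far end)
#0 →J1  (C1 integral (e out))
#1 →J1  (C2: C, integral causality)
#3 →J1  (prefer integral on C3)
#4 →I1  (closing 1-jn rule on J1)

#0 |J1
#1 |J1
#2 |J1
#3 |J1
#4 |I1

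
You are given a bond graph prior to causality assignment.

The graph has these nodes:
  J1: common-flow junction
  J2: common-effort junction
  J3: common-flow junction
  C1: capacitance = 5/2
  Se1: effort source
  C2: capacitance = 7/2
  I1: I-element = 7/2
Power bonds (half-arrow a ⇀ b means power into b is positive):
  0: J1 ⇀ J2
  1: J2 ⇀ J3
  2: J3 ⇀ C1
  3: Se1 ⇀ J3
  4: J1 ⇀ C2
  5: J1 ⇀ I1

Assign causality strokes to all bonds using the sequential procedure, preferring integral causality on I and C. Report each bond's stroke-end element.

bond 3 |J3  (Se1 fixes effort; stroke away)
bond 2 |J3  (C1 outputs effort q/C1)
bond 1 |J2  (only one flow-in slot at J3)
bond 0 |J1  (J2 effort already set via bond 1)
bond 4 |J1  (C2: C, integral causality)
bond 5 |I1  (closing 1-jn rule on J1)

b0 stroke at J1
b1 stroke at J2
b2 stroke at J3
b3 stroke at J3
b4 stroke at J1
b5 stroke at I1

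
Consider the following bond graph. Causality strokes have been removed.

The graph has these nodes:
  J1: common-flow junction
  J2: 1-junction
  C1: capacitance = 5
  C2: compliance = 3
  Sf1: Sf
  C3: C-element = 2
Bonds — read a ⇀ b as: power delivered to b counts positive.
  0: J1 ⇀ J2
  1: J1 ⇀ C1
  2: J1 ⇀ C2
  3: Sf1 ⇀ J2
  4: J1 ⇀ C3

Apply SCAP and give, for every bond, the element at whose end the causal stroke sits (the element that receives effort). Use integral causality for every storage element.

b0 stroke→J2
b1 stroke→J1
b2 stroke→J1
b3 stroke→Sf1
b4 stroke→J1

bond 3 stroke at Sf1  (Sf1: flow source, stroke at near end)
bond 0 stroke at J2  (common-f at J2 fixed by 3)
bond 1 stroke at J1  (common-f at J1 fixed by 0)
bond 2 stroke at J1  (1-jn J1 has f-setter on 0)
bond 4 stroke at J1  (J1 flow already set via bond 0)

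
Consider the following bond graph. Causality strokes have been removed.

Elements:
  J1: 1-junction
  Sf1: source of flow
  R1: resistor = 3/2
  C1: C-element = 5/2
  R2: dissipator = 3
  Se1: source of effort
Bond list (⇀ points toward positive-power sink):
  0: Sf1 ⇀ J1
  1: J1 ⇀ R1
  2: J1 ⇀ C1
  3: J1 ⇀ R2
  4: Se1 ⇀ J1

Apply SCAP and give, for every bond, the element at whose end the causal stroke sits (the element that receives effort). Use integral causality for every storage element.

b0 |Sf1  (Sf1: flow source, stroke at near end)
b4 |J1  (Se1: effort source, stroke at far end)
b1 |J1  (J1: bond 0 brought flow, rest push out)
b2 |J1  (common-f at J1 fixed by 0)
b3 |J1  (J1 flow already set via bond 0)

#0 →Sf1
#1 →J1
#2 →J1
#3 →J1
#4 →J1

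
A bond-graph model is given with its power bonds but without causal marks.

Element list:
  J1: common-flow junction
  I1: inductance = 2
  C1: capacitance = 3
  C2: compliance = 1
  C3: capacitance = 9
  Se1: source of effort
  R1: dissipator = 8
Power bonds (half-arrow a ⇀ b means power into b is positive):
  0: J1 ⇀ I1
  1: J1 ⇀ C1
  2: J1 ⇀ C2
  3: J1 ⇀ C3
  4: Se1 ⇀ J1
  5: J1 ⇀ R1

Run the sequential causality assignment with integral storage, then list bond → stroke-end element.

b0 stroke→I1
b1 stroke→J1
b2 stroke→J1
b3 stroke→J1
b4 stroke→J1
b5 stroke→J1

β4 stroke→J1  (Se1 fixes effort; stroke away)
β0 stroke→I1  (prefer integral on I1)
β1 stroke→J1  (common-f at J1 fixed by 0)
β2 stroke→J1  (J1 flow already set via bond 0)
β3 stroke→J1  (J1: bond 0 brought flow, rest push out)
β5 stroke→J1  (J1: bond 0 brought flow, rest push out)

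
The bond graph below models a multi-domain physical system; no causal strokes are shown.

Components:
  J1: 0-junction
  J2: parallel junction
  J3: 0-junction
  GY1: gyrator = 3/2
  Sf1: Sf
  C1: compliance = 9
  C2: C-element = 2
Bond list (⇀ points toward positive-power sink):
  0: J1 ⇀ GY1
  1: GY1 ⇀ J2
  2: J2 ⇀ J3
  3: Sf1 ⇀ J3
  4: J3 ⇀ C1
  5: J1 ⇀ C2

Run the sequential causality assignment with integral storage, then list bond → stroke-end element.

β3 stroke→Sf1  (source Sf1 imposes f)
β4 stroke→J3  (prefer integral on C1)
β2 stroke→J2  (common-e at J3 fixed by 4)
β1 stroke→GY1  (J2 effort already set via bond 2)
β0 stroke→GY1  (GY GY1: same side as bond 1)
β5 stroke→J1  (closing 0-jn rule on J1)

bond 0 stroke→GY1
bond 1 stroke→GY1
bond 2 stroke→J2
bond 3 stroke→Sf1
bond 4 stroke→J3
bond 5 stroke→J1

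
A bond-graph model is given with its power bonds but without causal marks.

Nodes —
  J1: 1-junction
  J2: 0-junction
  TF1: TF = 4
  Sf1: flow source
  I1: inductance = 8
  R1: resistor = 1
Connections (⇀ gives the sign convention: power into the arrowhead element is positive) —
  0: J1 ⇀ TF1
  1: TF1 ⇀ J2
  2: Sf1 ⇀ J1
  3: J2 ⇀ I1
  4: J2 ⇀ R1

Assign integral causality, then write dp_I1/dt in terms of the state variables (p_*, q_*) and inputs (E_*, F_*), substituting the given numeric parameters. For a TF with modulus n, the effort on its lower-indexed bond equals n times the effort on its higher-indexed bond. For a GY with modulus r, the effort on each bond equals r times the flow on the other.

bond 2 |Sf1  (Sf1: flow source, stroke at near end)
bond 0 |J1  (1-jn J1 has f-setter on 2)
bond 1 |TF1  (TF TF1: opposite of bond 0)
bond 3 |I1  (I1 outputs flow p/I1)
bond 4 |J2  (J2 needs exactly one e-in)

dp_I1/dt = 4*F_Sf1 - p_I1/8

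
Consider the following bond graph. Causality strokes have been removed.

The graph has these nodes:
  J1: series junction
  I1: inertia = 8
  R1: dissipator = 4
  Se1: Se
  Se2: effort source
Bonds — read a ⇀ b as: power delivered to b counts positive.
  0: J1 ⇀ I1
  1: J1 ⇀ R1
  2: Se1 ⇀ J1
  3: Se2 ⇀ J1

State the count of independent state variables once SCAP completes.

1  (I1 all integral)

b2 →J1  (Se1 (Se) sets effort on bond)
b3 →J1  (source Se2 imposes e)
b0 →I1  (prefer integral on I1)
b1 →J1  (1-jn J1 has f-setter on 0)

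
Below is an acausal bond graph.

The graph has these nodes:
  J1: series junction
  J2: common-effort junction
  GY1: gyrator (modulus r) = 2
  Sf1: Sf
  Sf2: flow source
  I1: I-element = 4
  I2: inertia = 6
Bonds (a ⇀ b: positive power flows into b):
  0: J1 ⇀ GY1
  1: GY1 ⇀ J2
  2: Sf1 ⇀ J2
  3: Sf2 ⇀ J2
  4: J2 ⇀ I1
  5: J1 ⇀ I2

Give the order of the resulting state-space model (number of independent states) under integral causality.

2  (I1, I2 all integral)

β2 stroke→Sf1  (Sf1 (Sf) sets flow on bond)
β3 stroke→Sf2  (source Sf2 imposes f)
β4 stroke→I1  (I1: I, integral causality)
β1 stroke→J2  (only one effort-in slot at J2)
β0 stroke→J1  (through GY1, causality inverts; strokes same side of GY1)
β5 stroke→I2  (J1 needs exactly one f-in)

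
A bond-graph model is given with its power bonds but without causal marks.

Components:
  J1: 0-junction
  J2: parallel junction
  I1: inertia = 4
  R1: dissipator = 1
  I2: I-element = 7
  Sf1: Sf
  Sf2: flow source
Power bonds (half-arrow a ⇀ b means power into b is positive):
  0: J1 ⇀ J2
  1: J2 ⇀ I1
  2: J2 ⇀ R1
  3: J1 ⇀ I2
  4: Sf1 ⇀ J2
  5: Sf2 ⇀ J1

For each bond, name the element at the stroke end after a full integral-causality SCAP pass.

β0 |J1
β1 |I1
β2 |J2
β3 |I2
β4 |Sf1
β5 |Sf2

bond 4 stroke at Sf1  (source Sf1 imposes f)
bond 5 stroke at Sf2  (Sf2 fixes flow; stroke at Sf2)
bond 1 stroke at I1  (I1 outputs flow p/I1)
bond 3 stroke at I2  (I2 integral (f out))
bond 0 stroke at J1  (only one effort-in slot at J1)
bond 2 stroke at J2  (J2 needs exactly one e-in)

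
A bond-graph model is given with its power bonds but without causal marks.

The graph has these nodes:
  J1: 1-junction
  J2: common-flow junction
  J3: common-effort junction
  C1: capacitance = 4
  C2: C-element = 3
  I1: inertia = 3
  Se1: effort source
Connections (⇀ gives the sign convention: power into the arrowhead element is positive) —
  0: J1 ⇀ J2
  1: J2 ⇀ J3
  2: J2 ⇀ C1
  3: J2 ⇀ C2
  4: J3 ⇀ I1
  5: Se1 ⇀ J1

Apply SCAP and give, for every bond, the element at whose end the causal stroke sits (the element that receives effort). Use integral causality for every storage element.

β0 stroke at J2
β1 stroke at J3
β2 stroke at J2
β3 stroke at J2
β4 stroke at I1
β5 stroke at J1

b5 →J1  (Se1: effort source, stroke at far end)
b0 →J2  (closing 1-jn rule on J1)
b2 →J2  (C1: C, integral causality)
b3 →J2  (C2 outputs effort q/C2)
b1 →J3  (closing 1-jn rule on J2)
b4 →I1  (0-jn J3 has e-setter on 1)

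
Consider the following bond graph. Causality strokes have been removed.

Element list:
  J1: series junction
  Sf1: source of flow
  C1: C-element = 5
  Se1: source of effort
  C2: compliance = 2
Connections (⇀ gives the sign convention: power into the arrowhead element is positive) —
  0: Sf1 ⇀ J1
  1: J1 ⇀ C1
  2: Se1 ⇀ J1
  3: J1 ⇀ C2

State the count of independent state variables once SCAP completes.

2  (C1, C2 all integral)

β0 →Sf1  (source Sf1 imposes f)
β2 →J1  (Se1: effort source, stroke at far end)
β1 →J1  (common-f at J1 fixed by 0)
β3 →J1  (J1 flow already set via bond 0)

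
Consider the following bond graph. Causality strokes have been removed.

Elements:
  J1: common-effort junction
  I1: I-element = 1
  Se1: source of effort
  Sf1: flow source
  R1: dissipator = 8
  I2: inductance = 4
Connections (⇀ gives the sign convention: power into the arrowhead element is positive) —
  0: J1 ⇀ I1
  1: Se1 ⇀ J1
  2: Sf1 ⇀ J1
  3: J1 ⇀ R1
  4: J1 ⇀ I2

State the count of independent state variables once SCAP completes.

2  (I1, I2 all integral)

#1 →J1  (source Se1 imposes e)
#2 →Sf1  (Sf1: flow source, stroke at near end)
#0 →I1  (J1 effort already set via bond 1)
#3 →R1  (common-e at J1 fixed by 1)
#4 →I2  (0-jn J1 has e-setter on 1)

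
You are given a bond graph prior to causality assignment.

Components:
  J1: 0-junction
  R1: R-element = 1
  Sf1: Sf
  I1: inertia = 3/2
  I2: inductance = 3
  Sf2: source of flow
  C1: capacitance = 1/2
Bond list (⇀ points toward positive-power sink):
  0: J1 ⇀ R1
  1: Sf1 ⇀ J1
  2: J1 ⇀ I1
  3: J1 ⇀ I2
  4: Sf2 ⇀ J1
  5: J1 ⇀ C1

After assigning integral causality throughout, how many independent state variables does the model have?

3  (C1, I1, I2 all integral)

b1 stroke at Sf1  (Sf1 (Sf) sets flow on bond)
b4 stroke at Sf2  (Sf2 fixes flow; stroke at Sf2)
b2 stroke at I1  (I1 outputs flow p/I1)
b3 stroke at I2  (prefer integral on I2)
b5 stroke at J1  (C1: C, integral causality)
b0 stroke at R1  (J1: bond 5 brought effort, rest push out)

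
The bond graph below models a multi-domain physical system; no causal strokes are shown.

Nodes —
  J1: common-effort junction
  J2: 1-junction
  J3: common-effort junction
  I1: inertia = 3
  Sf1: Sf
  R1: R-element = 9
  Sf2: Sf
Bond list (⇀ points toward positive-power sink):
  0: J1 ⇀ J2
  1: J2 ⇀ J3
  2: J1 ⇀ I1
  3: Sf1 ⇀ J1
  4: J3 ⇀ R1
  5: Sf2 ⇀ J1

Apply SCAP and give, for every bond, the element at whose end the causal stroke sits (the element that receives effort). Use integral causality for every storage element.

β0 →J1
β1 →J2
β2 →I1
β3 →Sf1
β4 →J3
β5 →Sf2

β3 →Sf1  (Sf1 (Sf) sets flow on bond)
β5 →Sf2  (Sf2 fixes flow; stroke at Sf2)
β2 →I1  (prefer integral on I1)
β0 →J1  (J1 needs exactly one e-in)
β1 →J2  (J2 flow already set via bond 0)
β4 →J3  (only one effort-in slot at J3)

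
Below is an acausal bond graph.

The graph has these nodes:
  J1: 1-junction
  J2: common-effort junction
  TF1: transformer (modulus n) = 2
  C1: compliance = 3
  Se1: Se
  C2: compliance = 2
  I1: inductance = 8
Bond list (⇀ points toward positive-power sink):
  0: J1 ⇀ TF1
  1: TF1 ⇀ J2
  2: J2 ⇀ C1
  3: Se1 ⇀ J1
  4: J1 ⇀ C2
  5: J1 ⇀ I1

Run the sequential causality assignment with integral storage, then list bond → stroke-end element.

b0 stroke at J1
b1 stroke at TF1
b2 stroke at J2
b3 stroke at J1
b4 stroke at J1
b5 stroke at I1

b3 |J1  (Se1: effort source, stroke at far end)
b2 |J2  (C1 outputs effort q/C1)
b1 |TF1  (common-e at J2 fixed by 2)
b0 |J1  (TF1: transformer flips bond 1)
b4 |J1  (C2: C, integral causality)
b5 |I1  (only one flow-in slot at J1)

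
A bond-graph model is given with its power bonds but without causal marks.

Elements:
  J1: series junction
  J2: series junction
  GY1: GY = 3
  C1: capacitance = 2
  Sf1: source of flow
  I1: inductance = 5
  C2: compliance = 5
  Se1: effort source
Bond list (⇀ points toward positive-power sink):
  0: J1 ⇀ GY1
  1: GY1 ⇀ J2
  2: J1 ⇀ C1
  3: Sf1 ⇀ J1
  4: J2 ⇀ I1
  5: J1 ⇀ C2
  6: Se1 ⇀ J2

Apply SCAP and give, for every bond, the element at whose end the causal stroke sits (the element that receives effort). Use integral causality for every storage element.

#0 stroke→J1
#1 stroke→J2
#2 stroke→J1
#3 stroke→Sf1
#4 stroke→I1
#5 stroke→J1
#6 stroke→J2

β3 |Sf1  (Sf1 (Sf) sets flow on bond)
β6 |J2  (Se1: effort source, stroke at far end)
β0 |J1  (J1: bond 3 brought flow, rest push out)
β2 |J1  (J1: bond 3 brought flow, rest push out)
β5 |J1  (J1 flow already set via bond 3)
β1 |J2  (through GY1, causality inverts; strokes same side of GY1)
β4 |I1  (J2 needs exactly one f-in)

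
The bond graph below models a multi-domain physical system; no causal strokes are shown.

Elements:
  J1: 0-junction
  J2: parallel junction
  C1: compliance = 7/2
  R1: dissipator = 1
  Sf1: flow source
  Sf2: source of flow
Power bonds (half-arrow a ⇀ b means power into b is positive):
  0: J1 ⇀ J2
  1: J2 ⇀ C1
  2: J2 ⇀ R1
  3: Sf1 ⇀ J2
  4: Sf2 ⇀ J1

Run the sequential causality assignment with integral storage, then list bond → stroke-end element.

#0 |J1
#1 |J2
#2 |R1
#3 |Sf1
#4 |Sf2

β3 stroke→Sf1  (Sf1 fixes flow; stroke at Sf1)
β4 stroke→Sf2  (source Sf2 imposes f)
β0 stroke→J1  (J1: last free bond brings effort in)
β1 stroke→J2  (C1 integral (e out))
β2 stroke→R1  (common-e at J2 fixed by 1)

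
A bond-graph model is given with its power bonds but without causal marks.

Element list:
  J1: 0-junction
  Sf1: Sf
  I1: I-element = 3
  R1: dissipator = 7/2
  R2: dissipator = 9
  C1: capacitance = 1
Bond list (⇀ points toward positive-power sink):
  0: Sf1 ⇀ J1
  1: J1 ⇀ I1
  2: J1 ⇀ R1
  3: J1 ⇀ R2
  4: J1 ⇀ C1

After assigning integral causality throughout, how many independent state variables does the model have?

β0 stroke→Sf1  (Sf1 (Sf) sets flow on bond)
β1 stroke→I1  (I1 integral (f out))
β4 stroke→J1  (C1: C, integral causality)
β2 stroke→R1  (common-e at J1 fixed by 4)
β3 stroke→R2  (common-e at J1 fixed by 4)

2  (C1, I1 all integral)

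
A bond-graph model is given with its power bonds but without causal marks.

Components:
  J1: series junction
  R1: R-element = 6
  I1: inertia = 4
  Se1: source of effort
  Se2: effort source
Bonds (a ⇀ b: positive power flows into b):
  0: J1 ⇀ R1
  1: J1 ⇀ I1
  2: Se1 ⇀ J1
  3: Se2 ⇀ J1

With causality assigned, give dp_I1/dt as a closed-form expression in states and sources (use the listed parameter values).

dp_I1/dt = E_Se1 + E_Se2 - 3*p_I1/2

b2 |J1  (Se1 fixes effort; stroke away)
b3 |J1  (Se2 fixes effort; stroke away)
b1 |I1  (prefer integral on I1)
b0 |J1  (1-jn J1 has f-setter on 1)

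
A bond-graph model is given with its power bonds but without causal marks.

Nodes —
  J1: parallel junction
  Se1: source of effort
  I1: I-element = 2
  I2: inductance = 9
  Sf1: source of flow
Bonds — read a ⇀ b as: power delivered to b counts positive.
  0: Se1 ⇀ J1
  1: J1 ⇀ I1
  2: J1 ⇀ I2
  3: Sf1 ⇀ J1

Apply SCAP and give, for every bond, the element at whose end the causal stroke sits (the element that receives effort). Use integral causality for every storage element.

b0 |J1  (Se1 fixes effort; stroke away)
b3 |Sf1  (Sf1 fixes flow; stroke at Sf1)
b1 |I1  (0-jn J1 has e-setter on 0)
b2 |I2  (common-e at J1 fixed by 0)

#0 →J1
#1 →I1
#2 →I2
#3 →Sf1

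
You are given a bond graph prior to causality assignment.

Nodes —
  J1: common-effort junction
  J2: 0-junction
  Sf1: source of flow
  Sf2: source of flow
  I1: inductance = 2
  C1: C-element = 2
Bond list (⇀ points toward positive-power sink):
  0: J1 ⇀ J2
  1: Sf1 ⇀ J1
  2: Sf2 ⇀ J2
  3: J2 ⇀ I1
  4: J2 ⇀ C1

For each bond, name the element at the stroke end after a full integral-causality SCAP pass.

b1 |Sf1  (Sf1 fixes flow; stroke at Sf1)
b2 |Sf2  (Sf2 (Sf) sets flow on bond)
b0 |J1  (J1 needs exactly one e-in)
b3 |I1  (I1: I, integral causality)
b4 |J2  (only one effort-in slot at J2)

bond 0 |J1
bond 1 |Sf1
bond 2 |Sf2
bond 3 |I1
bond 4 |J2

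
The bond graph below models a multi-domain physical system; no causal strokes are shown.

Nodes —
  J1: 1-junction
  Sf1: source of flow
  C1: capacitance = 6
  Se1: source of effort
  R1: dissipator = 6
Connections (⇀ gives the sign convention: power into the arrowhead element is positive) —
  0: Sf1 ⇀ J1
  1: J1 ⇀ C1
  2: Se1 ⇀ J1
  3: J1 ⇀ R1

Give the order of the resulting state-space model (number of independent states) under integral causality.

bond 0 stroke at Sf1  (Sf1 (Sf) sets flow on bond)
bond 2 stroke at J1  (Se1 fixes effort; stroke away)
bond 1 stroke at J1  (common-f at J1 fixed by 0)
bond 3 stroke at J1  (1-jn J1 has f-setter on 0)

1  (C1 all integral)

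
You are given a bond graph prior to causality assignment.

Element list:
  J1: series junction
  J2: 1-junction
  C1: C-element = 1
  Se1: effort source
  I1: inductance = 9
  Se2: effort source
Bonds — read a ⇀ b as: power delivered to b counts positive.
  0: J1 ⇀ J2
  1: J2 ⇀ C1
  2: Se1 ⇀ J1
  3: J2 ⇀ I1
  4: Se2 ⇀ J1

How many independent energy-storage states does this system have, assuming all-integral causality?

2  (C1, I1 all integral)

β2 stroke→J1  (source Se1 imposes e)
β4 stroke→J1  (Se2: effort source, stroke at far end)
β0 stroke→J2  (only one flow-in slot at J1)
β1 stroke→J2  (prefer integral on C1)
β3 stroke→I1  (J2: last free bond brings flow in)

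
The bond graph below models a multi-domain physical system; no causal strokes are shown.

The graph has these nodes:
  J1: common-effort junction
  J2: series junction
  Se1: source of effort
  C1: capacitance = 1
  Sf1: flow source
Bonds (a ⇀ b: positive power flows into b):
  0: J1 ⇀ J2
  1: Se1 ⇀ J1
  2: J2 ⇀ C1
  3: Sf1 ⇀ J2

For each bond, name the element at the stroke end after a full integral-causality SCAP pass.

β0 stroke at J2
β1 stroke at J1
β2 stroke at J2
β3 stroke at Sf1

β1 stroke at J1  (Se1 fixes effort; stroke away)
β3 stroke at Sf1  (Sf1 (Sf) sets flow on bond)
β0 stroke at J2  (J1: bond 1 brought effort, rest push out)
β2 stroke at J2  (1-jn J2 has f-setter on 3)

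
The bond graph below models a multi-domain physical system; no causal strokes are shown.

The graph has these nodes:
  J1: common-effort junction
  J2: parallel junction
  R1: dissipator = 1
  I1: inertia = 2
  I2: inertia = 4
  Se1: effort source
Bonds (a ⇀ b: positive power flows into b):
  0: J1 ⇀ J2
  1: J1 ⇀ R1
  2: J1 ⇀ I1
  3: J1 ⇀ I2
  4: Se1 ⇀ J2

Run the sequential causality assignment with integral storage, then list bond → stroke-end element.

bond 0 |J1
bond 1 |R1
bond 2 |I1
bond 3 |I2
bond 4 |J2

β4 →J2  (Se1 fixes effort; stroke away)
β0 →J1  (J2: bond 4 brought effort, rest push out)
β1 →R1  (common-e at J1 fixed by 0)
β2 →I1  (J1: bond 0 brought effort, rest push out)
β3 →I2  (0-jn J1 has e-setter on 0)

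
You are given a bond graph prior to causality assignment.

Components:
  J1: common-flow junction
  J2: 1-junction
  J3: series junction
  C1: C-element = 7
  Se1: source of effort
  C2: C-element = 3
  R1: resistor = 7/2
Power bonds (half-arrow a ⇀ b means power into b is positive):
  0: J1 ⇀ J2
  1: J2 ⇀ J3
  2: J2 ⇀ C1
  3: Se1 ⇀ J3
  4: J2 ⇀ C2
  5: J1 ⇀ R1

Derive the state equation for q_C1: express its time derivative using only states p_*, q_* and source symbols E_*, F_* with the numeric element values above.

dq_C1/dt = 2*E_Se1/7 - 2*q_C1/49 - 2*q_C2/21

b3 stroke at J3  (Se1 fixes effort; stroke away)
b1 stroke at J2  (only one flow-in slot at J3)
b2 stroke at J2  (C1: C, integral causality)
b4 stroke at J2  (C2: C, integral causality)
b0 stroke at J1  (J2: last free bond brings flow in)
b5 stroke at R1  (closing 1-jn rule on J1)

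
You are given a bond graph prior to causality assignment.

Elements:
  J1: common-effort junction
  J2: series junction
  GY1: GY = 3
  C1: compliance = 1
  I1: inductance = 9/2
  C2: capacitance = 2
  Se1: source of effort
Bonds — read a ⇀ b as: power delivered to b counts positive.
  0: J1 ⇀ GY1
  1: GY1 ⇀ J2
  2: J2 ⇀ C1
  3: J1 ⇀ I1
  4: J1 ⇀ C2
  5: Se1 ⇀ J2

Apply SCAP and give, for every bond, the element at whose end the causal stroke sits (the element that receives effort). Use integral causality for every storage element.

#0 stroke at GY1
#1 stroke at GY1
#2 stroke at J2
#3 stroke at I1
#4 stroke at J1
#5 stroke at J2

β5 |J2  (source Se1 imposes e)
β2 |J2  (C1 integral (e out))
β1 |GY1  (only one flow-in slot at J2)
β0 |GY1  (GY GY1: same side as bond 1)
β3 |I1  (I1 outputs flow p/I1)
β4 |J1  (J1: last free bond brings effort in)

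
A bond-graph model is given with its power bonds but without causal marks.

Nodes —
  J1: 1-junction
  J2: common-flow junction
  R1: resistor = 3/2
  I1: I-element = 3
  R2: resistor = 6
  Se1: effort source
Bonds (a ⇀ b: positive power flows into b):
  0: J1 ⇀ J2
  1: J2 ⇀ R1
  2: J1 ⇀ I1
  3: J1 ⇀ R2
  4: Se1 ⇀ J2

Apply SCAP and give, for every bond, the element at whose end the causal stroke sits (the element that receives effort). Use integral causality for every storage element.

#0 →J1
#1 →J2
#2 →I1
#3 →J1
#4 →J2

b4 stroke at J2  (source Se1 imposes e)
b2 stroke at I1  (I1: I, integral causality)
b0 stroke at J1  (common-f at J1 fixed by 2)
b3 stroke at J1  (J1 flow already set via bond 2)
b1 stroke at J2  (common-f at J2 fixed by 0)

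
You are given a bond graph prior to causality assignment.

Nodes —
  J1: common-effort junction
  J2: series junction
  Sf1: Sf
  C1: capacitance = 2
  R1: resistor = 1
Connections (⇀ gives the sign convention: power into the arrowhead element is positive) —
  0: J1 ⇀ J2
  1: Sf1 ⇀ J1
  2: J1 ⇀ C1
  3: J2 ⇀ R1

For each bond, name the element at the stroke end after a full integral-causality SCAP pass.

#1 |Sf1  (Sf1 (Sf) sets flow on bond)
#2 |J1  (C1: C, integral causality)
#0 |J2  (J1: bond 2 brought effort, rest push out)
#3 |R1  (closing 1-jn rule on J2)

bond 0 stroke→J2
bond 1 stroke→Sf1
bond 2 stroke→J1
bond 3 stroke→R1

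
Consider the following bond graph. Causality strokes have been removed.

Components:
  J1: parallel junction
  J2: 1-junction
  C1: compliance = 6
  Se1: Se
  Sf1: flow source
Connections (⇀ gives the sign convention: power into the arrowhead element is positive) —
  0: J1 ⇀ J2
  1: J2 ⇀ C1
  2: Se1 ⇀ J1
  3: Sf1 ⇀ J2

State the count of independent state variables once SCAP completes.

1  (C1 all integral)

b2 |J1  (Se1: effort source, stroke at far end)
b3 |Sf1  (Sf1 fixes flow; stroke at Sf1)
b0 |J2  (common-e at J1 fixed by 2)
b1 |J2  (J2 flow already set via bond 3)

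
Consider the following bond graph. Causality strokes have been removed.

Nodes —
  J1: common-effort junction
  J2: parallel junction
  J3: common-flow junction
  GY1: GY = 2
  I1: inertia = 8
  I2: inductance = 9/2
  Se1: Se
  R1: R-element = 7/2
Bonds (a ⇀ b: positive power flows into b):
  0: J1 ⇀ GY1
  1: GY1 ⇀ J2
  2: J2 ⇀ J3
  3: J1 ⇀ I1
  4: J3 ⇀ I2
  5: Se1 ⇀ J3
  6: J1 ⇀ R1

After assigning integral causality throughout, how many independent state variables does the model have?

bond 5 stroke at J3  (Se1 (Se) sets effort on bond)
bond 3 stroke at I1  (prefer integral on I1)
bond 4 stroke at I2  (I2 outputs flow p/I2)
bond 2 stroke at J3  (1-jn J3 has f-setter on 4)
bond 1 stroke at J2  (J2 needs exactly one e-in)
bond 0 stroke at J1  (GY1 both-in/both-out from 1)
bond 6 stroke at R1  (J1: bond 0 brought effort, rest push out)

2  (I1, I2 all integral)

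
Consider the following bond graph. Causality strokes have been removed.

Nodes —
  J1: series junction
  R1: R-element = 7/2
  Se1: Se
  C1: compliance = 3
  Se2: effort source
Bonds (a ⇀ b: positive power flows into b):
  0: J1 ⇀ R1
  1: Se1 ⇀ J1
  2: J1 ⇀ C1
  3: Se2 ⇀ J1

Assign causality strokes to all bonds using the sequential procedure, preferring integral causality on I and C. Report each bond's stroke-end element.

#1 →J1  (source Se1 imposes e)
#3 →J1  (source Se2 imposes e)
#2 →J1  (C1 integral (e out))
#0 →R1  (J1: last free bond brings flow in)

bond 0 |R1
bond 1 |J1
bond 2 |J1
bond 3 |J1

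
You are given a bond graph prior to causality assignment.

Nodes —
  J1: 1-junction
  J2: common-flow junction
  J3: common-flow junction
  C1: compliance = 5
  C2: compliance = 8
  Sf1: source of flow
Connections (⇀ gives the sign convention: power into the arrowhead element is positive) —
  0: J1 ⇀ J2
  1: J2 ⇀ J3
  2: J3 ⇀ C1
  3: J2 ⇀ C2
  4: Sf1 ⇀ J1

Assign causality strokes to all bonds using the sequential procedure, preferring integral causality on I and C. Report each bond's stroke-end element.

b4 stroke→Sf1  (Sf1 fixes flow; stroke at Sf1)
b0 stroke→J1  (common-f at J1 fixed by 4)
b1 stroke→J2  (J2: bond 0 brought flow, rest push out)
b3 stroke→J2  (common-f at J2 fixed by 0)
b2 stroke→J3  (common-f at J3 fixed by 1)

bond 0 |J1
bond 1 |J2
bond 2 |J3
bond 3 |J2
bond 4 |Sf1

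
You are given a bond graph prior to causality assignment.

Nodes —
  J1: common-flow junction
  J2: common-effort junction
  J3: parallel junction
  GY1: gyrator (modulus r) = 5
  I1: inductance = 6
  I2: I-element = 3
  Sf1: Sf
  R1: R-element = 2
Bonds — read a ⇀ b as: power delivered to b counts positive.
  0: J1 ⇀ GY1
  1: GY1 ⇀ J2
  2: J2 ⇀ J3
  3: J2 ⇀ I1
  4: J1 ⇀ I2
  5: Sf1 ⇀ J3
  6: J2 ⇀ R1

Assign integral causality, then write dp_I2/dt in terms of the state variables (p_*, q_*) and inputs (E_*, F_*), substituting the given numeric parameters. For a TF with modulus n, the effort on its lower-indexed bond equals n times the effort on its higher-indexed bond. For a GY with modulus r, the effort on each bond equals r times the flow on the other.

dp_I2/dt = 5*F_Sf1 - 5*p_I1/6 - 25*p_I2/6

β5 stroke at Sf1  (Sf1 fixes flow; stroke at Sf1)
β2 stroke at J3  (J3: last free bond brings effort in)
β3 stroke at I1  (I1 integral (f out))
β4 stroke at I2  (I2: I, integral causality)
β0 stroke at J1  (J1 flow already set via bond 4)
β1 stroke at J2  (through GY1, causality inverts; strokes same side of GY1)
β6 stroke at R1  (J2: bond 1 brought effort, rest push out)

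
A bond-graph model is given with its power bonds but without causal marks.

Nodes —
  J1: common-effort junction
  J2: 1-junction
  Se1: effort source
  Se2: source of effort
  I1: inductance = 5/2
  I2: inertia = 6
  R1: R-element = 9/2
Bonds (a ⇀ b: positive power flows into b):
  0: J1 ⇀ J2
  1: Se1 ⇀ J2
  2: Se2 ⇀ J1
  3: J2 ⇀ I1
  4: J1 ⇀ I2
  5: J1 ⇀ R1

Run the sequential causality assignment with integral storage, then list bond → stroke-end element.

#0 |J2
#1 |J2
#2 |J1
#3 |I1
#4 |I2
#5 |R1

b1 →J2  (Se1 fixes effort; stroke away)
b2 →J1  (source Se2 imposes e)
b0 →J2  (common-e at J1 fixed by 2)
b4 →I2  (common-e at J1 fixed by 2)
b5 →R1  (common-e at J1 fixed by 2)
b3 →I1  (J2: last free bond brings flow in)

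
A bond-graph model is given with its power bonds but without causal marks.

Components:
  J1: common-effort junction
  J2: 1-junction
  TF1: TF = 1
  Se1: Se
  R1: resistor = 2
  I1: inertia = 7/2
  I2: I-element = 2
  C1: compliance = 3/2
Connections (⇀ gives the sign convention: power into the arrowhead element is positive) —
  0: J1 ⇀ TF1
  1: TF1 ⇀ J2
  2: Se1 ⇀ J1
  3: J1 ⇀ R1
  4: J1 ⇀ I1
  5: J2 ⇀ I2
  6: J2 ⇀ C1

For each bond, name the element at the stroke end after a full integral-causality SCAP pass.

#0 |TF1
#1 |J2
#2 |J1
#3 |R1
#4 |I1
#5 |I2
#6 |J2

bond 2 stroke at J1  (Se1: effort source, stroke at far end)
bond 0 stroke at TF1  (common-e at J1 fixed by 2)
bond 3 stroke at R1  (0-jn J1 has e-setter on 2)
bond 4 stroke at I1  (J1: bond 2 brought effort, rest push out)
bond 1 stroke at J2  (TF TF1: opposite of bond 0)
bond 5 stroke at I2  (prefer integral on I2)
bond 6 stroke at J2  (1-jn J2 has f-setter on 5)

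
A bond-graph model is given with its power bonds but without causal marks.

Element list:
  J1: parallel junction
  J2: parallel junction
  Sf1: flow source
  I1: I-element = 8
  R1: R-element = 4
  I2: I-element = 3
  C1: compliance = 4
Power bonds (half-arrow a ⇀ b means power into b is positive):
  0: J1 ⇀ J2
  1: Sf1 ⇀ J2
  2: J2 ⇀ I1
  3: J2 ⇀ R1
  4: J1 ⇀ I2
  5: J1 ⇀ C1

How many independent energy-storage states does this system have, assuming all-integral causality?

3  (C1, I1, I2 all integral)

b1 stroke at Sf1  (Sf1 (Sf) sets flow on bond)
b2 stroke at I1  (I1 integral (f out))
b4 stroke at I2  (I2 outputs flow p/I2)
b5 stroke at J1  (prefer integral on C1)
b0 stroke at J2  (common-e at J1 fixed by 5)
b3 stroke at R1  (common-e at J2 fixed by 0)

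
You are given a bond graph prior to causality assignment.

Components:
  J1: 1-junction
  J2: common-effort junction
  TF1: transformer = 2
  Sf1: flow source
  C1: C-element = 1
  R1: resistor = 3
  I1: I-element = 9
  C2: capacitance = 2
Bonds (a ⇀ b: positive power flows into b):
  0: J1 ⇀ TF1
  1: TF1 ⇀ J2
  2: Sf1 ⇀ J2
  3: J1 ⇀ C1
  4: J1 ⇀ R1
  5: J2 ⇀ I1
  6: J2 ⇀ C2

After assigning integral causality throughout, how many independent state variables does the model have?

b2 stroke→Sf1  (source Sf1 imposes f)
b3 stroke→J1  (C1 outputs effort q/C1)
b5 stroke→I1  (I1: I, integral causality)
b6 stroke→J2  (C2: C, integral causality)
b1 stroke→TF1  (0-jn J2 has e-setter on 6)
b0 stroke→J1  (TF1 one-in-one-out from 1)
b4 stroke→R1  (J1 needs exactly one f-in)

3  (C1, C2, I1 all integral)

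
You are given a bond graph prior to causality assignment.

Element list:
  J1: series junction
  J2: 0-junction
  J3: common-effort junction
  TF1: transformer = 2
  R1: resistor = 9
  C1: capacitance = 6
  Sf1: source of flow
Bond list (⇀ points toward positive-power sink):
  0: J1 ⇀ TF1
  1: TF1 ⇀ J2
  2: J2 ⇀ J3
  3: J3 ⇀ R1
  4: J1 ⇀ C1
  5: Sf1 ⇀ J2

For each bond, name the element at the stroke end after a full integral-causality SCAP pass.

β5 →Sf1  (Sf1 fixes flow; stroke at Sf1)
β4 →J1  (C1 integral (e out))
β0 →TF1  (only one flow-in slot at J1)
β1 →J2  (through TF1, causality passes straight; one stroke at TF1)
β2 →J3  (J2 effort already set via bond 1)
β3 →R1  (common-e at J3 fixed by 2)

b0 →TF1
b1 →J2
b2 →J3
b3 →R1
b4 →J1
b5 →Sf1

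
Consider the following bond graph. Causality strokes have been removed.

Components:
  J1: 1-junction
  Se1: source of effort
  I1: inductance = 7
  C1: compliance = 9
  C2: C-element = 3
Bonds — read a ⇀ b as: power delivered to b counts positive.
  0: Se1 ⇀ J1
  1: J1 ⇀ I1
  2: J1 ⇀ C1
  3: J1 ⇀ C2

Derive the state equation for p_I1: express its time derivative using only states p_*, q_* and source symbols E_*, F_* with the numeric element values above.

bond 0 stroke at J1  (Se1: effort source, stroke at far end)
bond 1 stroke at I1  (I1 outputs flow p/I1)
bond 2 stroke at J1  (common-f at J1 fixed by 1)
bond 3 stroke at J1  (1-jn J1 has f-setter on 1)

dp_I1/dt = E_Se1 - q_C1/9 - q_C2/3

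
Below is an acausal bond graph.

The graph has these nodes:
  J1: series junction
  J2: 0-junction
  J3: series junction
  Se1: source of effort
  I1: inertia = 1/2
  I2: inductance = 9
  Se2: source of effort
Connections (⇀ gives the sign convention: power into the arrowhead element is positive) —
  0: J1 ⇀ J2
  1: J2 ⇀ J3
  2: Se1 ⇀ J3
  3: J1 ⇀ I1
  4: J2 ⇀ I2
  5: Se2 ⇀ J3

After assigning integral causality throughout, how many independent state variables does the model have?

2  (I1, I2 all integral)

#2 stroke→J3  (source Se1 imposes e)
#5 stroke→J3  (Se2 (Se) sets effort on bond)
#1 stroke→J2  (J3 needs exactly one f-in)
#0 stroke→J1  (J2 effort already set via bond 1)
#4 stroke→I2  (J2: bond 1 brought effort, rest push out)
#3 stroke→I1  (closing 1-jn rule on J1)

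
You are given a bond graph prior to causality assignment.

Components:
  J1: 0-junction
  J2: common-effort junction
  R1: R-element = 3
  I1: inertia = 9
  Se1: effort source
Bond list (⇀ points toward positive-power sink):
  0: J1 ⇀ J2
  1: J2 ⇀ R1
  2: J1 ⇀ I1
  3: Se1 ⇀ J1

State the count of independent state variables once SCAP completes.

b3 stroke at J1  (Se1 (Se) sets effort on bond)
b0 stroke at J2  (0-jn J1 has e-setter on 3)
b2 stroke at I1  (J1 effort already set via bond 3)
b1 stroke at R1  (common-e at J2 fixed by 0)

1  (I1 all integral)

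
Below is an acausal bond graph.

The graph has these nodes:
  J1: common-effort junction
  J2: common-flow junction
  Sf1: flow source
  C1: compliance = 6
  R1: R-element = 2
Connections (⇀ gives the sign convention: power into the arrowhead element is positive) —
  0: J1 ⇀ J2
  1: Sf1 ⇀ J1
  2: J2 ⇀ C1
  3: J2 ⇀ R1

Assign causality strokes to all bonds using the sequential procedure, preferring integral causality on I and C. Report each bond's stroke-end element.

bond 1 stroke→Sf1  (Sf1 fixes flow; stroke at Sf1)
bond 0 stroke→J1  (J1: last free bond brings effort in)
bond 2 stroke→J2  (common-f at J2 fixed by 0)
bond 3 stroke→J2  (J2: bond 0 brought flow, rest push out)

#0 →J1
#1 →Sf1
#2 →J2
#3 →J2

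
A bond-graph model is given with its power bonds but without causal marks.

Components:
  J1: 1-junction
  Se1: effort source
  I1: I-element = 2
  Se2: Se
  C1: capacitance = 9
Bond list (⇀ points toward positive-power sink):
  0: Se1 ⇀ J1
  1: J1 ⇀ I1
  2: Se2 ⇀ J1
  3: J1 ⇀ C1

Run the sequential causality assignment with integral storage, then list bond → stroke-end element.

β0 stroke at J1  (Se1: effort source, stroke at far end)
β2 stroke at J1  (source Se2 imposes e)
β1 stroke at I1  (I1 integral (f out))
β3 stroke at J1  (J1 flow already set via bond 1)

β0 stroke at J1
β1 stroke at I1
β2 stroke at J1
β3 stroke at J1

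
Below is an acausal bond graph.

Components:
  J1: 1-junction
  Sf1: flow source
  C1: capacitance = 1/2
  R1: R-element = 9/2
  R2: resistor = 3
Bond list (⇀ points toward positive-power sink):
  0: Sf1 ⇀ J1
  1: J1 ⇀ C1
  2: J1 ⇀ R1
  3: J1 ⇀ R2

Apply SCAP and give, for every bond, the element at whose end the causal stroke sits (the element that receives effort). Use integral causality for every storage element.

#0 stroke→Sf1  (Sf1 fixes flow; stroke at Sf1)
#1 stroke→J1  (common-f at J1 fixed by 0)
#2 stroke→J1  (common-f at J1 fixed by 0)
#3 stroke→J1  (J1 flow already set via bond 0)

#0 |Sf1
#1 |J1
#2 |J1
#3 |J1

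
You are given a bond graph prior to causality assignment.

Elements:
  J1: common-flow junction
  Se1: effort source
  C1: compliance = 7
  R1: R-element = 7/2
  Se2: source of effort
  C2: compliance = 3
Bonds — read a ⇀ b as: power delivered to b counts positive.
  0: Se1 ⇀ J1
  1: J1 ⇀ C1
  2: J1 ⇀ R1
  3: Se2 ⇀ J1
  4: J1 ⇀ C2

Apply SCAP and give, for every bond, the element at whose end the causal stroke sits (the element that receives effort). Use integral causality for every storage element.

#0 →J1
#1 →J1
#2 →R1
#3 →J1
#4 →J1

b0 stroke at J1  (Se1: effort source, stroke at far end)
b3 stroke at J1  (Se2 (Se) sets effort on bond)
b1 stroke at J1  (prefer integral on C1)
b4 stroke at J1  (C2: C, integral causality)
b2 stroke at R1  (only one flow-in slot at J1)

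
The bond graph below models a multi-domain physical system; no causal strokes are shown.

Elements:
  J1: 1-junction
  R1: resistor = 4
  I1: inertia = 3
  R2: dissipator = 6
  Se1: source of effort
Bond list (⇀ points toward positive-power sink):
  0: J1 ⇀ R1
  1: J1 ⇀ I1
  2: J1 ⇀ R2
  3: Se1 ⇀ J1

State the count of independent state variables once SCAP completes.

β3 →J1  (Se1 (Se) sets effort on bond)
β1 →I1  (I1 integral (f out))
β0 →J1  (J1 flow already set via bond 1)
β2 →J1  (common-f at J1 fixed by 1)

1  (I1 all integral)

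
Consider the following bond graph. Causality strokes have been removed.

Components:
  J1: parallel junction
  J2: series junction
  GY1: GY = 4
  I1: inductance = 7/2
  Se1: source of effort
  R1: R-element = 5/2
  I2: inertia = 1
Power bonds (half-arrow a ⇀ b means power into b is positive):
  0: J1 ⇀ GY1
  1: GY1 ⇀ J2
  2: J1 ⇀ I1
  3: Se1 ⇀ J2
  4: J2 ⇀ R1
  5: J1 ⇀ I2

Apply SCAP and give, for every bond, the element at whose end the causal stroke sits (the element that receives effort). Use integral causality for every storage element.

b0 stroke→J1
b1 stroke→J2
b2 stroke→I1
b3 stroke→J2
b4 stroke→R1
b5 stroke→I2

bond 3 |J2  (Se1 (Se) sets effort on bond)
bond 2 |I1  (prefer integral on I1)
bond 5 |I2  (prefer integral on I2)
bond 0 |J1  (closing 0-jn rule on J1)
bond 1 |J2  (through GY1, causality inverts; strokes same side of GY1)
bond 4 |R1  (J2: last free bond brings flow in)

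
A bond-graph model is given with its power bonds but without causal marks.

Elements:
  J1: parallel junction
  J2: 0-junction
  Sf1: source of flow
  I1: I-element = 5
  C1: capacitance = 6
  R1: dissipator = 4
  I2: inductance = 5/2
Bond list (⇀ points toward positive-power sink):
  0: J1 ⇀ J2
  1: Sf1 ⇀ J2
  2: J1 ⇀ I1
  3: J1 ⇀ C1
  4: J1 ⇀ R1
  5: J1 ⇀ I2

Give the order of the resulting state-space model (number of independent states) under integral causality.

3  (C1, I1, I2 all integral)

β1 →Sf1  (Sf1: flow source, stroke at near end)
β0 →J2  (only one effort-in slot at J2)
β2 →I1  (I1 outputs flow p/I1)
β3 →J1  (C1: C, integral causality)
β4 →R1  (0-jn J1 has e-setter on 3)
β5 →I2  (common-e at J1 fixed by 3)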